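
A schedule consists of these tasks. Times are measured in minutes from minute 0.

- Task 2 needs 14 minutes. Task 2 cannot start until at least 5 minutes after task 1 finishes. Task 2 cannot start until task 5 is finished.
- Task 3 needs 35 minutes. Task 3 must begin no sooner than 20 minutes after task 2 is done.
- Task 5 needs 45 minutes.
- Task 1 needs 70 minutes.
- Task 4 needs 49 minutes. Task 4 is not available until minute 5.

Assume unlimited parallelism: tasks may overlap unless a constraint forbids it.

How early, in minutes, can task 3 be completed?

144

Task 5 has no prerequisites, so it starts at minute 0 and finishes at minute 45.
Nothing blocks task 1, so it runs from minute 0 to minute 70.
For task 2: task 1 (finishes minute 70, plus 5-minute gap → minute 75); task 5 (finishes minute 45). Taking the maximum gives a start of minute 75, and it finishes at 75 + 14 = minute 89.
Task 3 waits on task 2 (finishes minute 89, plus 20-minute gap → minute 109), so it starts at minute 109 and finishes at 109 + 35 = minute 144.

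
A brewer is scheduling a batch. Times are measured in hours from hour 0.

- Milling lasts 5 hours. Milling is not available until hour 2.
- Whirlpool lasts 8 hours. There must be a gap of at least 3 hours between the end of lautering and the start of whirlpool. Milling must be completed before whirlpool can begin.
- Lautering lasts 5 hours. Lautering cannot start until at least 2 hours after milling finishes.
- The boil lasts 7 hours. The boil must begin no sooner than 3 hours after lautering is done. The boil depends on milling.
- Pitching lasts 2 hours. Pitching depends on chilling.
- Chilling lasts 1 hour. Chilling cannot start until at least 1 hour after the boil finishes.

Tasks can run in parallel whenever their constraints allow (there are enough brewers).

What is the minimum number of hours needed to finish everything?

28

Milling cannot begin until its own release at hour 2. It runs from hour 2 to 2 + 5 = hour 7.
After milling (finishes hour 7, plus 2-hour gap → hour 9), lautering can start at hour 9 and finishes at hour 14.
Whirlpool has to wait for lautering (finishes hour 14, plus 3-hour gap → hour 17); milling (finishes hour 7). The latest of these is hour 17, so whirlpool runs hour 17 to 17 + 8 = hour 25.
The boil has to wait for lautering (finishes hour 14, plus 3-hour gap → hour 17); milling (finishes hour 7). The latest of these is hour 17, so the boil runs hour 17 to 17 + 7 = hour 24.
Chilling cannot begin until the boil (finishes hour 24, plus 1-hour gap → hour 25). It runs from hour 25 to 25 + 1 = hour 26.
Pitching waits on chilling (finishes hour 26), so it starts at hour 26 and finishes at 26 + 2 = hour 28.
All tasks are finished once the last one completes. Finish times: Milling at 7, Lautering at 14, The boil at 24, Whirlpool at 25, Chilling at 26, Pitching at 28. The latest is hour 28.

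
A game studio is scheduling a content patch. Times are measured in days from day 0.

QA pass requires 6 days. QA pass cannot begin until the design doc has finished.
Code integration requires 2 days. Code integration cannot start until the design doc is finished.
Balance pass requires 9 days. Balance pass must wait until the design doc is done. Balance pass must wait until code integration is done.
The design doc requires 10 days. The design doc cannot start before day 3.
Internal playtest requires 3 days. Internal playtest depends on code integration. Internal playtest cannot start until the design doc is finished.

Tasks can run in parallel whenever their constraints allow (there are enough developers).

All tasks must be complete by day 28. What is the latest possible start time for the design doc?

7

Internal playtest has no dependents, so it just needs to finish by day 28. Starting by 28 − 3 = day 25 achieves that.
Balance pass must finish by day 28; it takes 9 days, so it must start by 28 − 9 = day 19.
Code integration has several dependents: internal playtest (must start by day 25); balance pass (must start by day 19). The earliest of those limits is day 19, so code integration must start by 19 − 2 = day 17.
Nothing follows QA pass; the deadline of day 28 is its only limit. It must start by 28 − 6 = day 22.
The design doc has several dependents: code integration (must start by day 17); internal playtest (must start by day 25); balance pass (must start by day 19); QA pass (must start by day 22). The earliest of those limits is day 17, so the design doc must start by 17 − 10 = day 7.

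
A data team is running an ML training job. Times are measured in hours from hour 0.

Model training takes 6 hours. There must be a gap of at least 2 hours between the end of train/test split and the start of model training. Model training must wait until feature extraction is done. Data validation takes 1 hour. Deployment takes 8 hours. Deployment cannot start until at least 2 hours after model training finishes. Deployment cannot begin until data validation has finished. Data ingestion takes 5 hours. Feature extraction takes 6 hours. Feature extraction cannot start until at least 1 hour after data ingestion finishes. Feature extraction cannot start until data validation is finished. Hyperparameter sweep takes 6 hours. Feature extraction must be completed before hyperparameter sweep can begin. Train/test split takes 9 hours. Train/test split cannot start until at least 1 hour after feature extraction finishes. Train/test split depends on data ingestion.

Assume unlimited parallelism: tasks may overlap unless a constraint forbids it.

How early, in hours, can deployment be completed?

Data validation can start immediately at hour 0; it finishes at hour 1.
Data ingestion has no prerequisites, so it starts at hour 0 and finishes at hour 5.
Feature extraction has to wait for data ingestion (finishes hour 5, plus 1-hour gap → hour 6); data validation (finishes hour 1). The latest of these is hour 6, so feature extraction runs hour 6 to 6 + 6 = hour 12.
Train/test split has to wait for feature extraction (finishes hour 12, plus 1-hour gap → hour 13); data ingestion (finishes hour 5). The latest of these is hour 13, so train/test split runs hour 13 to 13 + 9 = hour 22.
Model training needs all of train/test split (finishes hour 22, plus 2-hour gap → hour 24); feature extraction (finishes hour 12). That puts its earliest start at hour 24; it finishes at 24 + 6 = hour 30.
Deployment cannot start until model training (finishes hour 30, plus 2-hour gap → hour 32); data validation (finishes hour 1). The controlling bound is hour 32, so deployment finishes at 32 + 8 = hour 40.

40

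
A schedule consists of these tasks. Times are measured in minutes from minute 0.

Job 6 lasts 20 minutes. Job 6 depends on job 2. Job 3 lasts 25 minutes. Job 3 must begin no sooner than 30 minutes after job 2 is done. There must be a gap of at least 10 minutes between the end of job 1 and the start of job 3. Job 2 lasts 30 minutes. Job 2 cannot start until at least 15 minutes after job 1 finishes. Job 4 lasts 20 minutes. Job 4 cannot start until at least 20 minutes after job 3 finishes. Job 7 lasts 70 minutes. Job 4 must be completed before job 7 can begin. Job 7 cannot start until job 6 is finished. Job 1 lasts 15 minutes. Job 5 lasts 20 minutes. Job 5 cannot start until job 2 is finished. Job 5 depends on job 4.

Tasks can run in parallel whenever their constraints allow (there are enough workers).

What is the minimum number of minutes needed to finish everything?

225

Job 1 can start immediately at minute 0; it finishes at minute 15.
Job 2 cannot begin until job 1 (finishes minute 15, plus 15-minute gap → minute 30). It runs from minute 30 to 30 + 30 = minute 60.
After job 2 (finishes minute 60), job 6 can start at minute 60 and finishes at minute 80.
Job 3 has to wait for job 2 (finishes minute 60, plus 30-minute gap → minute 90); job 1 (finishes minute 15, plus 10-minute gap → minute 25). The latest of these is minute 90, so job 3 runs minute 90 to 90 + 25 = minute 115.
Job 4 waits on job 3 (finishes minute 115, plus 20-minute gap → minute 135), so it starts at minute 135 and finishes at 135 + 20 = minute 155.
Job 7 cannot start until job 4 (finishes minute 155); job 6 (finishes minute 80). The controlling bound is minute 155, so job 7 finishes at 155 + 70 = minute 225.
Job 5 needs all of job 2 (finishes minute 60); job 4 (finishes minute 155). That puts its earliest start at minute 155; it finishes at 155 + 20 = minute 175.
All tasks are finished once the last one completes. Finish times: Job 1 at 15, Job 2 at 60, Job 3 at 115, Job 4 at 155, Job 5 at 175, Job 6 at 80, Job 7 at 225. The latest is minute 225.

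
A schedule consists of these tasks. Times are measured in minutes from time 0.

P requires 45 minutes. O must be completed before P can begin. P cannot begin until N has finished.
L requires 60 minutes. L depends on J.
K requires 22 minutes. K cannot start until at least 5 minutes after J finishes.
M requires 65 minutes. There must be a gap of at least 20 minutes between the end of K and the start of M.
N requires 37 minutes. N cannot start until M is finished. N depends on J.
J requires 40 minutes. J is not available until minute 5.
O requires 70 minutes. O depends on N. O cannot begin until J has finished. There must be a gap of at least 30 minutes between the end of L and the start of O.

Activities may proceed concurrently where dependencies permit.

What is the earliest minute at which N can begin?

157

After its own release at minute 5, J can start at minute 5 and finishes at minute 45.
K cannot begin until J (finishes minute 45, plus 5-minute gap → minute 50). It runs from minute 50 to 50 + 22 = minute 72.
After K (finishes minute 72, plus 20-minute gap → minute 92), M can start at minute 92 and finishes at minute 157.
N waits on M (finishes minute 157); J (finishes minute 45). The latest of these is minute 157, which is the earliest N can start.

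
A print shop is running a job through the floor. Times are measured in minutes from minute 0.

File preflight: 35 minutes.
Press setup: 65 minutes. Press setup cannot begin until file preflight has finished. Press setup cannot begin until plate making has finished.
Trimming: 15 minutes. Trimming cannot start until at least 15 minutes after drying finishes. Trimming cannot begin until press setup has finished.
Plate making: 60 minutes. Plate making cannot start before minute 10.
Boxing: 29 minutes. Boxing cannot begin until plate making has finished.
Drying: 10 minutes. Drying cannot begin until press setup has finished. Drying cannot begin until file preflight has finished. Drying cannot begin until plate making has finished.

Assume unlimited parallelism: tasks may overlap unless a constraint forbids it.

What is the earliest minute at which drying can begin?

After its own release at minute 10, plate making can start at minute 10 and finishes at minute 70.
File preflight has no prerequisites, so it starts at minute 0 and finishes at minute 35.
Press setup needs all of file preflight (finishes minute 35); plate making (finishes minute 70). That puts its earliest start at minute 70; it finishes at 70 + 65 = minute 135.
Drying waits on press setup (finishes minute 135); file preflight (finishes minute 35); plate making (finishes minute 70). The latest of these is minute 135, which is the earliest drying can start.

135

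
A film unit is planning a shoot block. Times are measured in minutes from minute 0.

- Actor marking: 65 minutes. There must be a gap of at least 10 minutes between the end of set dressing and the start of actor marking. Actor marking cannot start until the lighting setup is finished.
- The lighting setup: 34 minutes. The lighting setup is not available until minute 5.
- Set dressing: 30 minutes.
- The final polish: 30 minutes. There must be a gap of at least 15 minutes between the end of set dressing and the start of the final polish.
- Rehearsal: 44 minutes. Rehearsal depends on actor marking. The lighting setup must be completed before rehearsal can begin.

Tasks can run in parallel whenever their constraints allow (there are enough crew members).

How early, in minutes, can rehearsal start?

The lighting setup waits on its own release at minute 5, so it starts at minute 5 and finishes at 5 + 34 = minute 39.
Set dressing has no prerequisites, so it starts at minute 0 and finishes at minute 30.
Actor marking cannot start until set dressing (finishes minute 30, plus 10-minute gap → minute 40); the lighting setup (finishes minute 39). The controlling bound is minute 40, so actor marking finishes at 40 + 65 = minute 105.
Rehearsal waits on actor marking (finishes minute 105); the lighting setup (finishes minute 39). The latest of these is minute 105, which is the earliest rehearsal can start.

105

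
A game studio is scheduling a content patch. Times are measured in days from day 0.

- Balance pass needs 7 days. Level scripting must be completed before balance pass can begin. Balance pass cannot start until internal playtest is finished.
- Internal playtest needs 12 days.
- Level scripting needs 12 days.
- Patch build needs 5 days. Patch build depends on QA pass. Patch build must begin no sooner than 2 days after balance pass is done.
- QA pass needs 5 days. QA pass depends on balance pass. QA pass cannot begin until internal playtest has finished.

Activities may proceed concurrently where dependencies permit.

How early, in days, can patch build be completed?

Internal playtest has no prerequisites, so it starts at day 0 and finishes at day 12.
Level scripting can start immediately at day 0; it finishes at day 12.
Balance pass has to wait for level scripting (finishes day 12); internal playtest (finishes day 12). The latest of these is day 12, so balance pass runs day 12 to 12 + 7 = day 19.
QA pass cannot start until balance pass (finishes day 19); internal playtest (finishes day 12). The controlling bound is day 19, so QA pass finishes at 19 + 5 = day 24.
For patch build: QA pass (finishes day 24); balance pass (finishes day 19, plus 2-day gap → day 21). Taking the maximum gives a start of day 24, and it finishes at 24 + 5 = day 29.

29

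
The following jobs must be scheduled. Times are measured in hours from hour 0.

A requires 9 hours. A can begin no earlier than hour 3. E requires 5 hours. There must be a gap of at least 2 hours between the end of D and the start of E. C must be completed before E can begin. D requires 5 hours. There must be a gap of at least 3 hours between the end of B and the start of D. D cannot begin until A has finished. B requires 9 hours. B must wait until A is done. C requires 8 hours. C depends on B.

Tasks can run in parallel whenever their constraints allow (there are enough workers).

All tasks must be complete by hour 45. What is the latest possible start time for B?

E must finish by hour 45; it takes 5 hours, so it must start by 45 − 5 = hour 40.
Since E (must start by hour 40) depends on it, C must finish by hour 40. Backing off its 8-hour duration gives a latest start of hour 32.
D has to be done before E (must start by hour 40, minus 2-hour gap → hour 38). That means finishing by hour 38, i.e. starting by 38 − 5 = hour 33.
B must finish in time for C (must start by hour 32); D (must start by hour 33, minus 3-hour gap → hour 30). The tightest is hour 30, so B must start by 30 − 9 = hour 21.

21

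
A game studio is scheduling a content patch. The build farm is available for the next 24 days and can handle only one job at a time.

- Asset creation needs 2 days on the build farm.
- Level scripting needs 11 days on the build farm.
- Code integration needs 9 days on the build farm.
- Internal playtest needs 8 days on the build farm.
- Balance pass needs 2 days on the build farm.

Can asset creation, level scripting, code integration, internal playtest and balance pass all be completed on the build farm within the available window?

Running back to back, the jobs need 2 + 11 + 9 + 8 + 2 = 32 days on the build farm.
Since 32 > 24, they cannot all fit.

No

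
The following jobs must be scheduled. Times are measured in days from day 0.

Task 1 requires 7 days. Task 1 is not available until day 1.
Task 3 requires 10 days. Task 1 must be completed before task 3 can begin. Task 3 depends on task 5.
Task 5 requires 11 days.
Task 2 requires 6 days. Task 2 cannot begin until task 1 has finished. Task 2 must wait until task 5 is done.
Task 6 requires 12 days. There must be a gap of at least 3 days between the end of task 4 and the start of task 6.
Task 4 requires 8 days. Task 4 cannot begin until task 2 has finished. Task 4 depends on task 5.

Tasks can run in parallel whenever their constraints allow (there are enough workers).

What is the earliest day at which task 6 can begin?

28

Task 5 can start immediately at day 0; it finishes at day 11.
Task 1 cannot begin until its own release at day 1. It runs from day 1 to 1 + 7 = day 8.
Task 2 cannot start until task 1 (finishes day 8); task 5 (finishes day 11). The controlling bound is day 11, so task 2 finishes at 11 + 6 = day 17.
For task 4: task 2 (finishes day 17); task 5 (finishes day 11). Taking the maximum gives a start of day 17, and it finishes at 17 + 8 = day 25.
Task 6 waits on task 4 (finishes day 25, plus 3-day gap → day 28), so the earliest it can start is day 28.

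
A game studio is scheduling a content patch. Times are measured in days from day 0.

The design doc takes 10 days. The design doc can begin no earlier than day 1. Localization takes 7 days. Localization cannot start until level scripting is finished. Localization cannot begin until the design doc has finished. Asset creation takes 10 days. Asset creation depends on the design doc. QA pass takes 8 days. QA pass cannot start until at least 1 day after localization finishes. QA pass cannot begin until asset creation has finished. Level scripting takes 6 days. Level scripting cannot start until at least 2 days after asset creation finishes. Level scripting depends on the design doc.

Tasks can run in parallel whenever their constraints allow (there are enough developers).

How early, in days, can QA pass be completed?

45

After its own release at day 1, the design doc can start at day 1 and finishes at day 11.
Asset creation cannot begin until the design doc (finishes day 11). It runs from day 11 to 11 + 10 = day 21.
Level scripting needs all of asset creation (finishes day 21, plus 2-day gap → day 23); the design doc (finishes day 11). That puts its earliest start at day 23; it finishes at 23 + 6 = day 29.
For localization: level scripting (finishes day 29); the design doc (finishes day 11). Taking the maximum gives a start of day 29, and it finishes at 29 + 7 = day 36.
QA pass needs all of localization (finishes day 36, plus 1-day gap → day 37); asset creation (finishes day 21). That puts its earliest start at day 37; it finishes at 37 + 8 = day 45.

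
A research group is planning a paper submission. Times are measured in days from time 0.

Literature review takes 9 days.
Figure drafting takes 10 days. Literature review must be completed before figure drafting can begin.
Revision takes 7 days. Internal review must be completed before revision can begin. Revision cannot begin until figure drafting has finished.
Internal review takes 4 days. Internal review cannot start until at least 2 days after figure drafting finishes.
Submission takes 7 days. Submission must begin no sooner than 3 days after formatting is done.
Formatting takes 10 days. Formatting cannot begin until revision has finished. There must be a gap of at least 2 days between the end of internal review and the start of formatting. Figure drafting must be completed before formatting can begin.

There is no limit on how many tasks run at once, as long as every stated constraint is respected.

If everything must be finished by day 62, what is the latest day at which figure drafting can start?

19

Submission has no dependents, so it just needs to finish by day 62. Starting by 62 − 7 = day 55 achieves that.
Formatting feeds into submission (must start by day 55, minus 3-day gap → day 52); so formatting must finish by day 52 and therefore start by day 42.
Revision has to be done before formatting (must start by day 42). That means finishing by day 42, i.e. starting by 42 − 7 = day 35.
For internal review: revision (must start by day 35); formatting (must start by day 42, minus 2-day gap → day 40). The most restrictive is day 35; with a 4-day duration, internal review must start by day 31.
Figure drafting must finish in time for internal review (must start by day 31, minus 2-day gap → day 29); revision (must start by day 35); formatting (must start by day 42). The tightest is day 29, so figure drafting must start by 29 − 10 = day 19.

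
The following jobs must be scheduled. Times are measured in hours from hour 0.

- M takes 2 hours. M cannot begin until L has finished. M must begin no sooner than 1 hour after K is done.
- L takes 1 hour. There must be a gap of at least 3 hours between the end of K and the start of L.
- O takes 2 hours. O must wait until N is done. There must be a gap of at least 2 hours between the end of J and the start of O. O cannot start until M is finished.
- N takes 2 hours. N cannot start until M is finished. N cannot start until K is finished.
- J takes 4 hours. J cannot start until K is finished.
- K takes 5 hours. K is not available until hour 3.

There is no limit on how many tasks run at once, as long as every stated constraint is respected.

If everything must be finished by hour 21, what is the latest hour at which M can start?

15

Nothing follows O; the deadline of hour 21 is its only limit. It must start by 21 − 2 = hour 19.
N has to be done before O (must start by hour 19). That means finishing by hour 19, i.e. starting by 19 − 2 = hour 17.
M must finish in time for N (must start by hour 17); O (must start by hour 19). The tightest is hour 17, so M must start by 17 − 2 = hour 15.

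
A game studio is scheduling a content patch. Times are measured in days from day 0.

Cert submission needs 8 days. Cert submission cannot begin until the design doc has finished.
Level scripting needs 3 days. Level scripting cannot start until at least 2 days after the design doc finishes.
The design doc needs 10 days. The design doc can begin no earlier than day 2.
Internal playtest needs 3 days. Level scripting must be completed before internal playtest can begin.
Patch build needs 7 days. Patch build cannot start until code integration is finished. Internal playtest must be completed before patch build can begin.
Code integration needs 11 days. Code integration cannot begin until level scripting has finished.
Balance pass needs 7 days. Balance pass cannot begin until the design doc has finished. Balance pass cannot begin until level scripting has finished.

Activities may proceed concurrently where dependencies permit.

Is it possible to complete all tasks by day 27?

No

The design doc cannot begin until its own release at day 2. It runs from day 2 to 2 + 10 = day 12.
Cert submission cannot begin until the design doc (finishes day 12). It runs from day 12 to 12 + 8 = day 20.
Level scripting cannot begin until the design doc (finishes day 12, plus 2-day gap → day 14). It runs from day 14 to 14 + 3 = day 17.
For balance pass: the design doc (finishes day 12); level scripting (finishes day 17). Taking the maximum gives a start of day 17, and it finishes at 17 + 7 = day 24.
Internal playtest waits on level scripting (finishes day 17), so it starts at day 17 and finishes at 17 + 3 = day 20.
Code integration waits on level scripting (finishes day 17), so it starts at day 17 and finishes at 17 + 11 = day 28.
Patch build has to wait for code integration (finishes day 28); internal playtest (finishes day 20). The latest of these is day 28, so patch build runs day 28 to 28 + 7 = day 35.
The earliest everything can be done is day 35, which is after the deadline of 27, so it is not possible.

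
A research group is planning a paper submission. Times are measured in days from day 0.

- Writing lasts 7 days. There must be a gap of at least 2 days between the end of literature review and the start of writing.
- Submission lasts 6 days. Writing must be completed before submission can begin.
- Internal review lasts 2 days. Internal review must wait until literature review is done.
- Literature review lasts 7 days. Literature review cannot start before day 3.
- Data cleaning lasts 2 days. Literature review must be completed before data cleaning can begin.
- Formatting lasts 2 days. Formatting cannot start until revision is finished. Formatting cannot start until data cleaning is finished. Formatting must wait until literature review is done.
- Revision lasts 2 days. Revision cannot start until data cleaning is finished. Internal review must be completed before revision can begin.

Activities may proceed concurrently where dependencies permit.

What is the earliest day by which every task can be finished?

After its own release at day 3, literature review can start at day 3 and finishes at day 10.
Internal review waits on literature review (finishes day 10), so it starts at day 10 and finishes at 10 + 2 = day 12.
Writing waits on literature review (finishes day 10, plus 2-day gap → day 12), so it starts at day 12 and finishes at 12 + 7 = day 19.
Submission waits on writing (finishes day 19), so it starts at day 19 and finishes at 19 + 6 = day 25.
Data cleaning cannot begin until literature review (finishes day 10). It runs from day 10 to 10 + 2 = day 12.
Revision cannot start until data cleaning (finishes day 12); internal review (finishes day 12). The controlling bound is day 12, so revision finishes at 12 + 2 = day 14.
Formatting has to wait for revision (finishes day 14); data cleaning (finishes day 12); literature review (finishes day 10). The latest of these is day 14, so formatting runs day 14 to 14 + 2 = day 16.
All tasks are finished once the last one completes. Finish times: Literature review at 10, Data cleaning at 12, Writing at 19, Internal review at 12, Revision at 14, Formatting at 16, Submission at 25. The latest is day 25.

25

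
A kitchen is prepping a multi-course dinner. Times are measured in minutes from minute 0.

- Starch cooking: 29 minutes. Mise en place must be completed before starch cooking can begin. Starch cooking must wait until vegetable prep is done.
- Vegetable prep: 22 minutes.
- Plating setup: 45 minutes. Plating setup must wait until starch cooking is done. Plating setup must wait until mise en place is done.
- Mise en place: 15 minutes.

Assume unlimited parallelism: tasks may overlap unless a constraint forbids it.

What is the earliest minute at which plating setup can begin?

Vegetable prep has no prerequisites, so it starts at minute 0 and finishes at minute 22.
Mise en place has no prerequisites, so it starts at minute 0 and finishes at minute 15.
Starch cooking has to wait for mise en place (finishes minute 15); vegetable prep (finishes minute 22). The latest of these is minute 22, so starch cooking runs minute 22 to 22 + 29 = minute 51.
Plating setup waits on starch cooking (finishes minute 51); mise en place (finishes minute 15). The latest of these is minute 51, which is the earliest plating setup can start.

51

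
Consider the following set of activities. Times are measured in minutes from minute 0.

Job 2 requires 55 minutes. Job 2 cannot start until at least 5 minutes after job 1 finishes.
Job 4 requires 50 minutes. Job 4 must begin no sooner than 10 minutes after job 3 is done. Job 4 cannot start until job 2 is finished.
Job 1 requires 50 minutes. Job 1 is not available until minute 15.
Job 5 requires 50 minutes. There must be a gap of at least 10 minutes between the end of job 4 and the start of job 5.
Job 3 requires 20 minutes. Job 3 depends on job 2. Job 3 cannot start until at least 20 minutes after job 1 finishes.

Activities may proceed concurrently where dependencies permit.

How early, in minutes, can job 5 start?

215

Job 1 waits on its own release at minute 15, so it starts at minute 15 and finishes at 15 + 50 = minute 65.
Job 2 cannot begin until job 1 (finishes minute 65, plus 5-minute gap → minute 70). It runs from minute 70 to 70 + 55 = minute 125.
Job 3 has to wait for job 2 (finishes minute 125); job 1 (finishes minute 65, plus 20-minute gap → minute 85). The latest of these is minute 125, so job 3 runs minute 125 to 125 + 20 = minute 145.
Job 4 needs all of job 3 (finishes minute 145, plus 10-minute gap → minute 155); job 2 (finishes minute 125). That puts its earliest start at minute 155; it finishes at 155 + 50 = minute 205.
Job 5 waits on job 4 (finishes minute 205, plus 10-minute gap → minute 215), so the earliest it can start is minute 215.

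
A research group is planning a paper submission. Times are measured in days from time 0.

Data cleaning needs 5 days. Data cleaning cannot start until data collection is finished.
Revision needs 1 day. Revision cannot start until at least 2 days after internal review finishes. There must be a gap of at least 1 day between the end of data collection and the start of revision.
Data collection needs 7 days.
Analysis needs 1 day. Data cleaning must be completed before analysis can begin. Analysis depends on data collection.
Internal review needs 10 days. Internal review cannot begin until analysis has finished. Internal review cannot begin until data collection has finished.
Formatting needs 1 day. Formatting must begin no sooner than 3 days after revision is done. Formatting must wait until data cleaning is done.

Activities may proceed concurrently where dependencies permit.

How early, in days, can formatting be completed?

Data collection can start immediately at day 0; it finishes at day 7.
Data cleaning cannot begin until data collection (finishes day 7). It runs from day 7 to 7 + 5 = day 12.
For analysis: data cleaning (finishes day 12); data collection (finishes day 7). Taking the maximum gives a start of day 12, and it finishes at 12 + 1 = day 13.
Internal review needs all of analysis (finishes day 13); data collection (finishes day 7). That puts its earliest start at day 13; it finishes at 13 + 10 = day 23.
Revision cannot start until internal review (finishes day 23, plus 2-day gap → day 25); data collection (finishes day 7, plus 1-day gap → day 8). The controlling bound is day 25, so revision finishes at 25 + 1 = day 26.
Formatting cannot start until revision (finishes day 26, plus 3-day gap → day 29); data cleaning (finishes day 12). The controlling bound is day 29, so formatting finishes at 29 + 1 = day 30.

30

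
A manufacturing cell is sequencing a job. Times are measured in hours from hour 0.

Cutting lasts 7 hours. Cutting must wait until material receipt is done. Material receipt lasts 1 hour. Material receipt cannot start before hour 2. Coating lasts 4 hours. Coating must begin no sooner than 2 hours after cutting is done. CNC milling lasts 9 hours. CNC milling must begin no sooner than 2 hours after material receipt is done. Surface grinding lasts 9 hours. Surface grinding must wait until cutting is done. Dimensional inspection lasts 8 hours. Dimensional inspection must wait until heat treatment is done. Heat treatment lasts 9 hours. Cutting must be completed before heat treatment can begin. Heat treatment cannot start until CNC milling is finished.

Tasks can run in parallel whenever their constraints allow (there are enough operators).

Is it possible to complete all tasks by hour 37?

Material receipt waits on its own release at hour 2, so it starts at hour 2 and finishes at 2 + 1 = hour 3.
After material receipt (finishes hour 3, plus 2-hour gap → hour 5), CNC milling can start at hour 5 and finishes at hour 14.
After material receipt (finishes hour 3), cutting can start at hour 3 and finishes at hour 10.
After cutting (finishes hour 10, plus 2-hour gap → hour 12), coating can start at hour 12 and finishes at hour 16.
Surface grinding waits on cutting (finishes hour 10), so it starts at hour 10 and finishes at 10 + 9 = hour 19.
Heat treatment has to wait for cutting (finishes hour 10); CNC milling (finishes hour 14). The latest of these is hour 14, so heat treatment runs hour 14 to 14 + 9 = hour 23.
Dimensional inspection cannot begin until heat treatment (finishes hour 23). It runs from hour 23 to 23 + 8 = hour 31.
Every task is finished by hour 31, which is no later than the deadline of 37, so the schedule is feasible.

Yes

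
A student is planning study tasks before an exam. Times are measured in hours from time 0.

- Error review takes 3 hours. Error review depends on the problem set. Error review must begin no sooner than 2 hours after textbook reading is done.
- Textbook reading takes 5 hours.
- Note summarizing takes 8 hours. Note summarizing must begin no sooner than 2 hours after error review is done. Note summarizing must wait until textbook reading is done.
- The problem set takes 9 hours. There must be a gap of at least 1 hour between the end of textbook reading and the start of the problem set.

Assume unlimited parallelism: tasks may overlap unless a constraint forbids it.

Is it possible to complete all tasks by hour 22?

No

Nothing blocks textbook reading, so it runs from hour 0 to hour 5.
The problem set cannot begin until textbook reading (finishes hour 5, plus 1-hour gap → hour 6). It runs from hour 6 to 6 + 9 = hour 15.
Error review needs all of the problem set (finishes hour 15); textbook reading (finishes hour 5, plus 2-hour gap → hour 7). That puts its earliest start at hour 15; it finishes at 15 + 3 = hour 18.
Note summarizing needs all of error review (finishes hour 18, plus 2-hour gap → hour 20); textbook reading (finishes hour 5). That puts its earliest start at hour 20; it finishes at 20 + 8 = hour 28.
The earliest everything can be done is hour 28, which is after the deadline of 22, so it is not possible.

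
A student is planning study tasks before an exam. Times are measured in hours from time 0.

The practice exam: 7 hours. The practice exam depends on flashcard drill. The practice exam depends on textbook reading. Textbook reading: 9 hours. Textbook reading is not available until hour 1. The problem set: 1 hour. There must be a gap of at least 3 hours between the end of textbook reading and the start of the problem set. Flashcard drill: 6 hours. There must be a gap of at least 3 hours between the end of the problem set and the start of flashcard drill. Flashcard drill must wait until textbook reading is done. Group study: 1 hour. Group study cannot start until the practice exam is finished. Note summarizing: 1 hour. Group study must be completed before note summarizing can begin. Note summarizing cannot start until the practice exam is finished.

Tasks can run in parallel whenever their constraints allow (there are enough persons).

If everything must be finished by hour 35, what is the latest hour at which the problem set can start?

16

Nothing follows note summarizing; the deadline of hour 35 is its only limit. It must start by 35 − 1 = hour 34.
Group study must finish before note summarizing (must start by hour 34). With a 1-hour duration, group study must start by 34 − 1 = hour 33.
The practice exam must finish in time for group study (must start by hour 33); note summarizing (must start by hour 34). The tightest is hour 33, so the practice exam must start by 33 − 7 = hour 26.
Flashcard drill must finish before the practice exam (must start by hour 26). With a 6-hour duration, flashcard drill must start by 26 − 6 = hour 20.
The problem set must finish before flashcard drill (must start by hour 20, minus 3-hour gap → hour 17). With a 1-hour duration, the problem set must start by 17 − 1 = hour 16.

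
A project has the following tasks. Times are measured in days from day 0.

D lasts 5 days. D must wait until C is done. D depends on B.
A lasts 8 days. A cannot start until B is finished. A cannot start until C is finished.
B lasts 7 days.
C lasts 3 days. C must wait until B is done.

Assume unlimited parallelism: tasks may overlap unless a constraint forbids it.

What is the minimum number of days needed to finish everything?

B can start immediately at day 0; it finishes at day 7.
C waits on B (finishes day 7), so it starts at day 7 and finishes at 7 + 3 = day 10.
D has to wait for C (finishes day 10); B (finishes day 7). The latest of these is day 10, so D runs day 10 to 10 + 5 = day 15.
A has to wait for B (finishes day 7); C (finishes day 10). The latest of these is day 10, so A runs day 10 to 10 + 8 = day 18.
All tasks are finished once the last one completes. Finish times: A at 18, B at 7, C at 10, D at 15. The latest is day 18.

18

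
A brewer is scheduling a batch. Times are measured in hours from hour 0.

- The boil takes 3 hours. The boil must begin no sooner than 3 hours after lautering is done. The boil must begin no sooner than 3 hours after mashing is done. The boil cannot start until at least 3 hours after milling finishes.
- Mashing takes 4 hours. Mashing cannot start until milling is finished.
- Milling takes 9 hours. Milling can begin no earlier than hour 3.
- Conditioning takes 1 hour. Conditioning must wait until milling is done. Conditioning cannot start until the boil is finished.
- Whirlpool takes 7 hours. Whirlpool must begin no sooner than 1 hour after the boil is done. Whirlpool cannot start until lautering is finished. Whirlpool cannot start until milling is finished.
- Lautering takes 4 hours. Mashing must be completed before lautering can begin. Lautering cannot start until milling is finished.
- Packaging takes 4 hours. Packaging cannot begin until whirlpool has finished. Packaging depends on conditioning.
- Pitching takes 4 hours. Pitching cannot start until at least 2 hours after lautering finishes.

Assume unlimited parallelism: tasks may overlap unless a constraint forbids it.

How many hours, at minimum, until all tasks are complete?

After its own release at hour 3, milling can start at hour 3 and finishes at hour 12.
Mashing cannot begin until milling (finishes hour 12). It runs from hour 12 to 12 + 4 = hour 16.
For lautering: mashing (finishes hour 16); milling (finishes hour 12). Taking the maximum gives a start of hour 16, and it finishes at 16 + 4 = hour 20.
After lautering (finishes hour 20, plus 2-hour gap → hour 22), pitching can start at hour 22 and finishes at hour 26.
The boil has to wait for lautering (finishes hour 20, plus 3-hour gap → hour 23); mashing (finishes hour 16, plus 3-hour gap → hour 19); milling (finishes hour 12, plus 3-hour gap → hour 15). The latest of these is hour 23, so the boil runs hour 23 to 23 + 3 = hour 26.
Conditioning needs all of milling (finishes hour 12); the boil (finishes hour 26). That puts its earliest start at hour 26; it finishes at 26 + 1 = hour 27.
Whirlpool cannot start until the boil (finishes hour 26, plus 1-hour gap → hour 27); lautering (finishes hour 20); milling (finishes hour 12). The controlling bound is hour 27, so whirlpool finishes at 27 + 7 = hour 34.
For packaging: whirlpool (finishes hour 34); conditioning (finishes hour 27). Taking the maximum gives a start of hour 34, and it finishes at 34 + 4 = hour 38.
All tasks are finished once the last one completes. Finish times: Milling at 12, Mashing at 16, Lautering at 20, The boil at 26, Whirlpool at 34, Pitching at 26, Conditioning at 27, Packaging at 38. The latest is hour 38.

38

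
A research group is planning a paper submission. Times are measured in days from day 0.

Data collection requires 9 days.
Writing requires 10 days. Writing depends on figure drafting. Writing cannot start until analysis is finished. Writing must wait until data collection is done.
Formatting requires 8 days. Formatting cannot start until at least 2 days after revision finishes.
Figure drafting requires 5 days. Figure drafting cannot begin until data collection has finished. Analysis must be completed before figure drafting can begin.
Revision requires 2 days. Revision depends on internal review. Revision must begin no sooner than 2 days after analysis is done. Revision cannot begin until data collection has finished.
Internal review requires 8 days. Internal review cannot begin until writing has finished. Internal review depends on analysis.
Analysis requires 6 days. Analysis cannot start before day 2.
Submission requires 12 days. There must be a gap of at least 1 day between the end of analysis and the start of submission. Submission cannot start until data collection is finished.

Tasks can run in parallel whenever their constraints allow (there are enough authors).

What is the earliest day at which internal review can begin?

Analysis waits on its own release at day 2, so it starts at day 2 and finishes at 2 + 6 = day 8.
Data collection can start immediately at day 0; it finishes at day 9.
Figure drafting has to wait for data collection (finishes day 9); analysis (finishes day 8). The latest of these is day 9, so figure drafting runs day 9 to 9 + 5 = day 14.
Writing has to wait for figure drafting (finishes day 14); analysis (finishes day 8); data collection (finishes day 9). The latest of these is day 14, so writing runs day 14 to 14 + 10 = day 24.
Internal review waits on writing (finishes day 24); analysis (finishes day 8). The latest of these is day 24, which is the earliest internal review can start.

24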